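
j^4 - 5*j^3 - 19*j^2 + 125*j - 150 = (j - 5)*(j - 3)*(j - 2)*(j + 5)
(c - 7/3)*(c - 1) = c^2 - 10*c/3 + 7/3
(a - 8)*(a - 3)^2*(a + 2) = a^4 - 12*a^3 + 29*a^2 + 42*a - 144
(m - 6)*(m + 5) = m^2 - m - 30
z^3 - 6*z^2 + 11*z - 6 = (z - 3)*(z - 2)*(z - 1)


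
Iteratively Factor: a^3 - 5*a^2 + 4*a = (a)*(a^2 - 5*a + 4) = a*(a - 1)*(a - 4)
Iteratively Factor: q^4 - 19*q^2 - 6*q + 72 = (q - 2)*(q^3 + 2*q^2 - 15*q - 36) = (q - 4)*(q - 2)*(q^2 + 6*q + 9) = (q - 4)*(q - 2)*(q + 3)*(q + 3)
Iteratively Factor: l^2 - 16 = (l + 4)*(l - 4)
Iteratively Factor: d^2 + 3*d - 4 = (d - 1)*(d + 4)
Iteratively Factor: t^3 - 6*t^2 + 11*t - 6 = (t - 3)*(t^2 - 3*t + 2) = (t - 3)*(t - 1)*(t - 2)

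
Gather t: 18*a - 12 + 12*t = 18*a + 12*t - 12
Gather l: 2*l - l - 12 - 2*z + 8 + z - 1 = l - z - 5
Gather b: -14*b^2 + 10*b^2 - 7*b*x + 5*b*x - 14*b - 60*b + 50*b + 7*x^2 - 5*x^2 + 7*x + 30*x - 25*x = -4*b^2 + b*(-2*x - 24) + 2*x^2 + 12*x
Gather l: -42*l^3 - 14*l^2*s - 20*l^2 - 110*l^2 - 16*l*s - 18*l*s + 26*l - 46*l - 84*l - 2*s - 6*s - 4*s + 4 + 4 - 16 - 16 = -42*l^3 + l^2*(-14*s - 130) + l*(-34*s - 104) - 12*s - 24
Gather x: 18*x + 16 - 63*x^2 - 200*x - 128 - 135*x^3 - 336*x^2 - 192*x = -135*x^3 - 399*x^2 - 374*x - 112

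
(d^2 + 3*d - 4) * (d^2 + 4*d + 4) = d^4 + 7*d^3 + 12*d^2 - 4*d - 16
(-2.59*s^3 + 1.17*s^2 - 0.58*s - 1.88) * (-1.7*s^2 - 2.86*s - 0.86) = 4.403*s^5 + 5.4184*s^4 - 0.1328*s^3 + 3.8486*s^2 + 5.8756*s + 1.6168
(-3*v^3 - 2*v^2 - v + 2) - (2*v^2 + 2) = -3*v^3 - 4*v^2 - v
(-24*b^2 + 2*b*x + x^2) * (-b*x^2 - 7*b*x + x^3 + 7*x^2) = 24*b^3*x^2 + 168*b^3*x - 26*b^2*x^3 - 182*b^2*x^2 + b*x^4 + 7*b*x^3 + x^5 + 7*x^4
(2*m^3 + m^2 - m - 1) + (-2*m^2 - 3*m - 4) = 2*m^3 - m^2 - 4*m - 5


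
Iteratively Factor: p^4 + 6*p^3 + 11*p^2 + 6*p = (p + 2)*(p^3 + 4*p^2 + 3*p) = (p + 2)*(p + 3)*(p^2 + p) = p*(p + 2)*(p + 3)*(p + 1)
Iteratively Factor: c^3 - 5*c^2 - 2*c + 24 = (c + 2)*(c^2 - 7*c + 12) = (c - 4)*(c + 2)*(c - 3)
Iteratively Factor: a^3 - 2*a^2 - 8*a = (a + 2)*(a^2 - 4*a) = a*(a + 2)*(a - 4)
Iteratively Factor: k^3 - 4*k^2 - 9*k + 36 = (k + 3)*(k^2 - 7*k + 12) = (k - 4)*(k + 3)*(k - 3)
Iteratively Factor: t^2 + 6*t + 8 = (t + 4)*(t + 2)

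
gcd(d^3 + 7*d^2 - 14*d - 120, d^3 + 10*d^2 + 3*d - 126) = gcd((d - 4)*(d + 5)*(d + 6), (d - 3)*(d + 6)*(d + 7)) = d + 6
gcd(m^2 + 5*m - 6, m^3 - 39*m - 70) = 1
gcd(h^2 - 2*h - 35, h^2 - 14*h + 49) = h - 7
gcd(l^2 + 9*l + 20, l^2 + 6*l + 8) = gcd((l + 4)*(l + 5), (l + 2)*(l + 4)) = l + 4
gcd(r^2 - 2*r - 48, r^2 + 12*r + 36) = r + 6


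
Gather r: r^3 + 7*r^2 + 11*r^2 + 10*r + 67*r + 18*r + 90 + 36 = r^3 + 18*r^2 + 95*r + 126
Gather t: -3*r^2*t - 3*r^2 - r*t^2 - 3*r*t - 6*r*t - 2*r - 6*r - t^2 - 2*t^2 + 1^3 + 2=-3*r^2 - 8*r + t^2*(-r - 3) + t*(-3*r^2 - 9*r) + 3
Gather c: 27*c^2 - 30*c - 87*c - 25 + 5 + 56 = 27*c^2 - 117*c + 36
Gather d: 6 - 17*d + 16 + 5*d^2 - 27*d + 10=5*d^2 - 44*d + 32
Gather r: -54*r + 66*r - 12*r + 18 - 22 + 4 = 0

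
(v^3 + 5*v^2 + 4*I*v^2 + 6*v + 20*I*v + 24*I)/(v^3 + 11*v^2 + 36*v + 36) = (v + 4*I)/(v + 6)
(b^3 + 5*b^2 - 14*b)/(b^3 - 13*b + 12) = b*(b^2 + 5*b - 14)/(b^3 - 13*b + 12)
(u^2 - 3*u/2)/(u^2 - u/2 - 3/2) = u/(u + 1)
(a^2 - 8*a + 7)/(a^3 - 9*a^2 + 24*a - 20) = (a^2 - 8*a + 7)/(a^3 - 9*a^2 + 24*a - 20)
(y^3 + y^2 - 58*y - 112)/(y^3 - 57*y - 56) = (y + 2)/(y + 1)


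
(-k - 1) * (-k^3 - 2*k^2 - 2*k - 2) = k^4 + 3*k^3 + 4*k^2 + 4*k + 2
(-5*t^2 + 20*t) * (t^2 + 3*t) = -5*t^4 + 5*t^3 + 60*t^2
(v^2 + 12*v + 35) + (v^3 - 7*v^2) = v^3 - 6*v^2 + 12*v + 35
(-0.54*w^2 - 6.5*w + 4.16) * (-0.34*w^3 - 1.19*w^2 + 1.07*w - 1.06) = 0.1836*w^5 + 2.8526*w^4 + 5.7428*w^3 - 11.333*w^2 + 11.3412*w - 4.4096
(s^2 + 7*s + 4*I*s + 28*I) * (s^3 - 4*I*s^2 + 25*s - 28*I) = s^5 + 7*s^4 + 41*s^3 + 287*s^2 + 72*I*s^2 + 112*s + 504*I*s + 784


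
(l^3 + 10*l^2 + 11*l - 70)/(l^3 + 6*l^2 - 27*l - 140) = (l^2 + 3*l - 10)/(l^2 - l - 20)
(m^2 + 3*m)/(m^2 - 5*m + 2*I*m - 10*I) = m*(m + 3)/(m^2 + m*(-5 + 2*I) - 10*I)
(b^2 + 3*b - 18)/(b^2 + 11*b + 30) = (b - 3)/(b + 5)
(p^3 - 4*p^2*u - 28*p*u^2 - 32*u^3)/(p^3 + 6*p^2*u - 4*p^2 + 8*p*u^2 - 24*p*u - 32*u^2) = (p^2 - 6*p*u - 16*u^2)/(p^2 + 4*p*u - 4*p - 16*u)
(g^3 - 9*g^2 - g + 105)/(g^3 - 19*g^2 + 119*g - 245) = (g + 3)/(g - 7)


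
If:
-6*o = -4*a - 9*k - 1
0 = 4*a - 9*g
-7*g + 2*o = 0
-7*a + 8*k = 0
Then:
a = -24/61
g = -32/183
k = -21/61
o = -112/183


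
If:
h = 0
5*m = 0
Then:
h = 0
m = 0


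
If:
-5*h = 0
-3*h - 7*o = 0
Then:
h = 0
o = 0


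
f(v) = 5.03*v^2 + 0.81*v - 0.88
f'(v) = 10.06*v + 0.81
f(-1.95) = 16.67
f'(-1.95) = -18.81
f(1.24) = 7.86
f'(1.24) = 13.28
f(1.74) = 15.76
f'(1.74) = 18.31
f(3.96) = 81.21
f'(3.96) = 40.65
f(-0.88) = 2.30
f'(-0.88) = -8.04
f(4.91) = 124.36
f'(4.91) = 50.20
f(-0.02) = -0.89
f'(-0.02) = 0.61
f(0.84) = 3.35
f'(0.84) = 9.26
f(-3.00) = 41.96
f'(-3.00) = -29.37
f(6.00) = 185.06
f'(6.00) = 61.17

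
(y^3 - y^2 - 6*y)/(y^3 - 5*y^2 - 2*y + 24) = y/(y - 4)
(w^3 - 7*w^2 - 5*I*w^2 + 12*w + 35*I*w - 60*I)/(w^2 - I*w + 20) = (w^2 - 7*w + 12)/(w + 4*I)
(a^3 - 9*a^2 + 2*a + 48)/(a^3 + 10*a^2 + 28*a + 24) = (a^2 - 11*a + 24)/(a^2 + 8*a + 12)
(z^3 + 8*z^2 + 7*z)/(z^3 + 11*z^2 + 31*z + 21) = z/(z + 3)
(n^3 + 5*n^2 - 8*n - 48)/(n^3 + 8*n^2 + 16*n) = (n - 3)/n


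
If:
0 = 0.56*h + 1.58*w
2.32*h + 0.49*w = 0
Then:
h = 0.00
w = 0.00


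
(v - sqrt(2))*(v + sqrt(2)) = v^2 - 2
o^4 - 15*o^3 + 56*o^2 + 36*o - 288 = (o - 8)*(o - 6)*(o - 3)*(o + 2)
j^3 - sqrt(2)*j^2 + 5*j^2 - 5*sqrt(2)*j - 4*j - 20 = (j + 5)*(j - 2*sqrt(2))*(j + sqrt(2))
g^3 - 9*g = g*(g - 3)*(g + 3)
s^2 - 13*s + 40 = (s - 8)*(s - 5)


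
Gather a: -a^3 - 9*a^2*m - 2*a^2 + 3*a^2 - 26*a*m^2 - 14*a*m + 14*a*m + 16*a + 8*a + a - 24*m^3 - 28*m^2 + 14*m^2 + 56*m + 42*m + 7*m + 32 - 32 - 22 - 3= -a^3 + a^2*(1 - 9*m) + a*(25 - 26*m^2) - 24*m^3 - 14*m^2 + 105*m - 25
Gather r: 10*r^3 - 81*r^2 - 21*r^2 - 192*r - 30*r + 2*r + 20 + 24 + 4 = 10*r^3 - 102*r^2 - 220*r + 48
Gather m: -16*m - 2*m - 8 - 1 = -18*m - 9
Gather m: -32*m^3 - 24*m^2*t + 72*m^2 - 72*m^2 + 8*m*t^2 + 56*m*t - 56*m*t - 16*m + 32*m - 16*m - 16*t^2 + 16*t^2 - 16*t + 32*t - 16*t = -32*m^3 - 24*m^2*t + 8*m*t^2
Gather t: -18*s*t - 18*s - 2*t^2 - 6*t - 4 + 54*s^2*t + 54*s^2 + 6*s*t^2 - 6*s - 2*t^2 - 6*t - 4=54*s^2 - 24*s + t^2*(6*s - 4) + t*(54*s^2 - 18*s - 12) - 8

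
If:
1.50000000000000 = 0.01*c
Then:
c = 150.00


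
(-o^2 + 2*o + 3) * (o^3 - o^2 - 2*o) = -o^5 + 3*o^4 + 3*o^3 - 7*o^2 - 6*o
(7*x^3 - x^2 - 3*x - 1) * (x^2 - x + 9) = 7*x^5 - 8*x^4 + 61*x^3 - 7*x^2 - 26*x - 9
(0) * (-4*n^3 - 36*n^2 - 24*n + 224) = 0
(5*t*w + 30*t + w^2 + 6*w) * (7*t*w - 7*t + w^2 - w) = 35*t^2*w^2 + 175*t^2*w - 210*t^2 + 12*t*w^3 + 60*t*w^2 - 72*t*w + w^4 + 5*w^3 - 6*w^2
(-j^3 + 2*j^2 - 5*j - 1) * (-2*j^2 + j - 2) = 2*j^5 - 5*j^4 + 14*j^3 - 7*j^2 + 9*j + 2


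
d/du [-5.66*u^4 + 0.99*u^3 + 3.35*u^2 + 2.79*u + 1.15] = -22.64*u^3 + 2.97*u^2 + 6.7*u + 2.79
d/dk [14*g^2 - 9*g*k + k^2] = -9*g + 2*k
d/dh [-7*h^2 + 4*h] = 4 - 14*h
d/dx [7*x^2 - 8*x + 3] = 14*x - 8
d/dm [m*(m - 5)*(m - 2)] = 3*m^2 - 14*m + 10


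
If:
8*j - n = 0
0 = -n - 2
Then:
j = -1/4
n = -2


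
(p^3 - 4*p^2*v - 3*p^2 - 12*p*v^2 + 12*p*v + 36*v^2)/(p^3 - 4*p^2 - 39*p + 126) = (p^2 - 4*p*v - 12*v^2)/(p^2 - p - 42)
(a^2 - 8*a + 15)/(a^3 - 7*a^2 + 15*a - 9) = (a - 5)/(a^2 - 4*a + 3)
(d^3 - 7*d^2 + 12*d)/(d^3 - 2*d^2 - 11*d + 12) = d*(d - 3)/(d^2 + 2*d - 3)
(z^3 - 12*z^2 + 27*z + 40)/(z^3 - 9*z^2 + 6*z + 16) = (z - 5)/(z - 2)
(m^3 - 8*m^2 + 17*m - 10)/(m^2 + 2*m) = (m^3 - 8*m^2 + 17*m - 10)/(m*(m + 2))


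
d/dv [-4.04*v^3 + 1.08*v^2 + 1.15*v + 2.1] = -12.12*v^2 + 2.16*v + 1.15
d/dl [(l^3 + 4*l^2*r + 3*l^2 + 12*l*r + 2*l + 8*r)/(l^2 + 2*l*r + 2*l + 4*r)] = (l^2 + 4*l*r + 8*r^2 - 2*r)/(l^2 + 4*l*r + 4*r^2)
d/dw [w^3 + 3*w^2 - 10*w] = 3*w^2 + 6*w - 10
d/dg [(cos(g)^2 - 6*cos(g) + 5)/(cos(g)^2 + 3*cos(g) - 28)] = 3*(-3*cos(g)^2 + 22*cos(g) - 51)*sin(g)/((cos(g) - 4)^2*(cos(g) + 7)^2)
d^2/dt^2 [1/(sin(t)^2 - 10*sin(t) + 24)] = 2*(-2*sin(t)^4 + 15*sin(t)^3 + sin(t)^2 - 150*sin(t) + 76)/(sin(t)^2 - 10*sin(t) + 24)^3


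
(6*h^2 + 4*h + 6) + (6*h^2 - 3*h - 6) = 12*h^2 + h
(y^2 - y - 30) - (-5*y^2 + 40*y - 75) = 6*y^2 - 41*y + 45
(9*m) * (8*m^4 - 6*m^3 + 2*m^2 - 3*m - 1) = 72*m^5 - 54*m^4 + 18*m^3 - 27*m^2 - 9*m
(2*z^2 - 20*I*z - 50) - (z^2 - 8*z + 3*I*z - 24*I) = z^2 + 8*z - 23*I*z - 50 + 24*I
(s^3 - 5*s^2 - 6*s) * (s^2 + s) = s^5 - 4*s^4 - 11*s^3 - 6*s^2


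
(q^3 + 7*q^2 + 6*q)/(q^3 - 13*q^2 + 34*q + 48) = q*(q + 6)/(q^2 - 14*q + 48)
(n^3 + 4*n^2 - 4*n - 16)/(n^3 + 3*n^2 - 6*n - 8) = (n + 2)/(n + 1)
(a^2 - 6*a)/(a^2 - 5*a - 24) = a*(6 - a)/(-a^2 + 5*a + 24)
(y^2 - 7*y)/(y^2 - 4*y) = (y - 7)/(y - 4)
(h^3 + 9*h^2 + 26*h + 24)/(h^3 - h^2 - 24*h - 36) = (h + 4)/(h - 6)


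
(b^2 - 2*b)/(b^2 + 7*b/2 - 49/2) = 2*b*(b - 2)/(2*b^2 + 7*b - 49)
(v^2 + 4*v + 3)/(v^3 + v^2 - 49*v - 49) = (v + 3)/(v^2 - 49)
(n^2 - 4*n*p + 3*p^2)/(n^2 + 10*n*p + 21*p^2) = (n^2 - 4*n*p + 3*p^2)/(n^2 + 10*n*p + 21*p^2)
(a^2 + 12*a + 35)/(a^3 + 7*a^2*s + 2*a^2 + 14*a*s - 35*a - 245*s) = (a + 5)/(a^2 + 7*a*s - 5*a - 35*s)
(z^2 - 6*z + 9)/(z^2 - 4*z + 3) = (z - 3)/(z - 1)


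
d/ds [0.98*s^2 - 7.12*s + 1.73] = 1.96*s - 7.12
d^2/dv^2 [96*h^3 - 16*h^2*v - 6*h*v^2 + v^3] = -12*h + 6*v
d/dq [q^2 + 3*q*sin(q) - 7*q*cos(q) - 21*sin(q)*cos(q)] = 7*q*sin(q) + 3*q*cos(q) + 2*q + 3*sin(q) - 7*cos(q) - 21*cos(2*q)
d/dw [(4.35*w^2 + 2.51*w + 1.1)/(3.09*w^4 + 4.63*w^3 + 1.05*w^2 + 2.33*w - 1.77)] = (-26.883*w^5 - 43.4082*w^4 - 36.8386*w^3 - 7.779*w^2 - 17.709*w - 7.0057)/(9.5481*w^8 + 28.6134*w^7 + 27.9259*w^6 + 24.1224*w^5 + 11.7397*w^4 - 11.4972*w^3 + 1.7119*w^2 - 8.2482*w + 3.1329)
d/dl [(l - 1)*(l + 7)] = 2*l + 6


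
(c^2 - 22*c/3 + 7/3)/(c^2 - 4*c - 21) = (c - 1/3)/(c + 3)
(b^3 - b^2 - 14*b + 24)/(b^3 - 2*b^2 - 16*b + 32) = (b - 3)/(b - 4)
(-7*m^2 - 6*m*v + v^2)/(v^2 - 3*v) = (-7*m^2 - 6*m*v + v^2)/(v*(v - 3))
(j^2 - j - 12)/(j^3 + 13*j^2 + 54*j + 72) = (j - 4)/(j^2 + 10*j + 24)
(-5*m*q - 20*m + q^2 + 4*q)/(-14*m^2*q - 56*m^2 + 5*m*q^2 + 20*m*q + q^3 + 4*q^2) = (-5*m + q)/(-14*m^2 + 5*m*q + q^2)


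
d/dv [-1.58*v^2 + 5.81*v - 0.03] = 5.81 - 3.16*v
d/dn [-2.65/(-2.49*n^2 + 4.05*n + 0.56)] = (10.7325 - 13.197*n)/(-2.49*n^2 + 4.05*n + 0.56)^2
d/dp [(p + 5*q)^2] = 2*p + 10*q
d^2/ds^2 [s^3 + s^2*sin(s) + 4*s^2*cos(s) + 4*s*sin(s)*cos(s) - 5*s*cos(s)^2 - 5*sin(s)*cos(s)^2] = -s^2*sin(s) - 4*s^2*cos(s) - 16*s*sin(s) - 8*s*sin(2*s) + 4*s*cos(s) + 10*s*cos(2*s) + 6*s + 13*sin(s)/4 + 10*sin(2*s) + 45*sin(3*s)/4 + 8*cos(s) + 8*cos(2*s)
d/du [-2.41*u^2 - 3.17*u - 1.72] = -4.82*u - 3.17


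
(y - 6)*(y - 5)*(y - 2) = y^3 - 13*y^2 + 52*y - 60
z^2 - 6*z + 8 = (z - 4)*(z - 2)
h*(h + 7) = h^2 + 7*h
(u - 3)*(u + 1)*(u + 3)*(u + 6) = u^4 + 7*u^3 - 3*u^2 - 63*u - 54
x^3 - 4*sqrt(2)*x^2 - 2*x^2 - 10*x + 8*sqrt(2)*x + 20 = (x - 2)*(x - 5*sqrt(2))*(x + sqrt(2))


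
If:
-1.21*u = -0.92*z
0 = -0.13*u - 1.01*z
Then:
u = 0.00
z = 0.00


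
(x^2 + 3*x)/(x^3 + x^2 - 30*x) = (x + 3)/(x^2 + x - 30)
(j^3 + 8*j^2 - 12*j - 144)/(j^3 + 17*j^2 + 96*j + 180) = (j - 4)/(j + 5)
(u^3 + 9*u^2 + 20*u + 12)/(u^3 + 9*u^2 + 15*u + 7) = (u^2 + 8*u + 12)/(u^2 + 8*u + 7)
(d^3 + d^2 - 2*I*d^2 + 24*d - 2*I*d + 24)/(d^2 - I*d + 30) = (d^2 + d*(1 + 4*I) + 4*I)/(d + 5*I)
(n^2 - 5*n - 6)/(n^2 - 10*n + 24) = (n + 1)/(n - 4)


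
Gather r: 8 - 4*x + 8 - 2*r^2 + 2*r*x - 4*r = -2*r^2 + r*(2*x - 4) - 4*x + 16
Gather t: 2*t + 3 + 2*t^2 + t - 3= 2*t^2 + 3*t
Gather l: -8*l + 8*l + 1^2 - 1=0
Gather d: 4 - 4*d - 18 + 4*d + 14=0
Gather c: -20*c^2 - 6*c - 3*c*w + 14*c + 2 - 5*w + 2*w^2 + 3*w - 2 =-20*c^2 + c*(8 - 3*w) + 2*w^2 - 2*w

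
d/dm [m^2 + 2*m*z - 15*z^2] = 2*m + 2*z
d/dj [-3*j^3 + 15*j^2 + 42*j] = -9*j^2 + 30*j + 42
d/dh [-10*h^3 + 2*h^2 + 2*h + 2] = -30*h^2 + 4*h + 2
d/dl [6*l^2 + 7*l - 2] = 12*l + 7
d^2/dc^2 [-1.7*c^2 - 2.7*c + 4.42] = -3.40000000000000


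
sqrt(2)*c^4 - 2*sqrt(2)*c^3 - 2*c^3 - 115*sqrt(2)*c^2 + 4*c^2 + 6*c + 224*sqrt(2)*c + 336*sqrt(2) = (c - 3)*(c - 8*sqrt(2))*(c + 7*sqrt(2))*(sqrt(2)*c + sqrt(2))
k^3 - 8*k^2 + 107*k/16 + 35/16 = (k - 7)*(k - 5/4)*(k + 1/4)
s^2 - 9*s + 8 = (s - 8)*(s - 1)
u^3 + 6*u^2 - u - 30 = (u - 2)*(u + 3)*(u + 5)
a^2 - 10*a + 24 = (a - 6)*(a - 4)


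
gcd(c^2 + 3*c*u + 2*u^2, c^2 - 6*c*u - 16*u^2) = c + 2*u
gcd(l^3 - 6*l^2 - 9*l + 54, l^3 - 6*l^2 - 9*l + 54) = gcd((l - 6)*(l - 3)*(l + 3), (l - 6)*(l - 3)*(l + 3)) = l^3 - 6*l^2 - 9*l + 54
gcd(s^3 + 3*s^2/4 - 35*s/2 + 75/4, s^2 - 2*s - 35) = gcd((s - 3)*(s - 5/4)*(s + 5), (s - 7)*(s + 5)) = s + 5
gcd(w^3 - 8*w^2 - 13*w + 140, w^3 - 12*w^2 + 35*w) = w^2 - 12*w + 35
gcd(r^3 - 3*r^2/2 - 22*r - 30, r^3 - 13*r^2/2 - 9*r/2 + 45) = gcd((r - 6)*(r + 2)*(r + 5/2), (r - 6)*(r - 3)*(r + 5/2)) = r^2 - 7*r/2 - 15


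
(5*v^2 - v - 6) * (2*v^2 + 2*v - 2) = 10*v^4 + 8*v^3 - 24*v^2 - 10*v + 12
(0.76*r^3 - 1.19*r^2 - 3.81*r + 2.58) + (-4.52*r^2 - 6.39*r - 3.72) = 0.76*r^3 - 5.71*r^2 - 10.2*r - 1.14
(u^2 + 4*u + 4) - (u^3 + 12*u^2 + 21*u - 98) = -u^3 - 11*u^2 - 17*u + 102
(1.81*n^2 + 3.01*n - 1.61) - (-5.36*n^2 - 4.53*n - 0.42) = 7.17*n^2 + 7.54*n - 1.19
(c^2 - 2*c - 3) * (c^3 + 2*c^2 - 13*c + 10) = c^5 - 20*c^3 + 30*c^2 + 19*c - 30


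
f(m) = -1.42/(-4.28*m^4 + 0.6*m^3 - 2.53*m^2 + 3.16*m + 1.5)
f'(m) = -1.42*(17.12*m^3 - 1.8*m^2 + 5.06*m - 3.16)/(-4.28*m^4 + 0.6*m^3 - 2.53*m^2 + 3.16*m + 1.5)^2 = (-24.3104*m^3 + 2.556*m^2 - 7.1852*m + 4.4872)/(-4.28*m^4 + 0.6*m^3 - 2.53*m^2 + 3.16*m + 1.5)^2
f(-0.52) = 1.16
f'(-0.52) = 8.22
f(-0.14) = -1.41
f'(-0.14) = 5.56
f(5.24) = 0.00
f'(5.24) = -0.00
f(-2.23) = 0.01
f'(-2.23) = 0.02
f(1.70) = 0.04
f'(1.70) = -0.11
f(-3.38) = 0.00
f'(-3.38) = 0.00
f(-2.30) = 0.01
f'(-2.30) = 0.02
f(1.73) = 0.04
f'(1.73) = -0.10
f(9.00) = 0.00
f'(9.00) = -0.00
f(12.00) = 0.00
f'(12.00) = -0.00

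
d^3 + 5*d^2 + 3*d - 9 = (d - 1)*(d + 3)^2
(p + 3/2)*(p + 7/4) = p^2 + 13*p/4 + 21/8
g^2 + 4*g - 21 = (g - 3)*(g + 7)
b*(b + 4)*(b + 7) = b^3 + 11*b^2 + 28*b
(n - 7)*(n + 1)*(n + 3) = n^3 - 3*n^2 - 25*n - 21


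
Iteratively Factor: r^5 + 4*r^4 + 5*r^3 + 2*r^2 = (r + 2)*(r^4 + 2*r^3 + r^2) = (r + 1)*(r + 2)*(r^3 + r^2) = r*(r + 1)*(r + 2)*(r^2 + r) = r^2*(r + 1)*(r + 2)*(r + 1)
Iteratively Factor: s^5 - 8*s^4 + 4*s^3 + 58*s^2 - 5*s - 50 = (s + 2)*(s^4 - 10*s^3 + 24*s^2 + 10*s - 25) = (s - 5)*(s + 2)*(s^3 - 5*s^2 - s + 5) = (s - 5)*(s - 1)*(s + 2)*(s^2 - 4*s - 5) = (s - 5)*(s - 1)*(s + 1)*(s + 2)*(s - 5)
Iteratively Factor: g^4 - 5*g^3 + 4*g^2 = (g - 1)*(g^3 - 4*g^2) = g*(g - 1)*(g^2 - 4*g) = g^2*(g - 1)*(g - 4)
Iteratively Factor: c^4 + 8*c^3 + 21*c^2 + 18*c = (c + 3)*(c^3 + 5*c^2 + 6*c) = (c + 3)^2*(c^2 + 2*c) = (c + 2)*(c + 3)^2*(c)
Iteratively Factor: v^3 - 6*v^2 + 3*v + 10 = (v - 5)*(v^2 - v - 2) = (v - 5)*(v - 2)*(v + 1)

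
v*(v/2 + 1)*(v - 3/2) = v^3/2 + v^2/4 - 3*v/2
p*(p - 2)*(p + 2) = p^3 - 4*p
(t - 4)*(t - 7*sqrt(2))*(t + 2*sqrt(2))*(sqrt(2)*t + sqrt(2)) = sqrt(2)*t^4 - 10*t^3 - 3*sqrt(2)*t^3 - 32*sqrt(2)*t^2 + 30*t^2 + 40*t + 84*sqrt(2)*t + 112*sqrt(2)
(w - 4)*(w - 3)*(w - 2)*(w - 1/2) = w^4 - 19*w^3/2 + 61*w^2/2 - 37*w + 12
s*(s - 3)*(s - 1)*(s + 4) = s^4 - 13*s^2 + 12*s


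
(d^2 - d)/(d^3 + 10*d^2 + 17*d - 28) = d/(d^2 + 11*d + 28)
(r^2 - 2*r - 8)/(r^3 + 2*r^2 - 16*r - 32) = 1/(r + 4)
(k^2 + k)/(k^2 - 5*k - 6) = k/(k - 6)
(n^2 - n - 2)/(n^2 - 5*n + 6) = (n + 1)/(n - 3)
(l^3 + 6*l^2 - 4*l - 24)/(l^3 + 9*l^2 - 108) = (l^2 - 4)/(l^2 + 3*l - 18)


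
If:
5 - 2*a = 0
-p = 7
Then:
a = 5/2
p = -7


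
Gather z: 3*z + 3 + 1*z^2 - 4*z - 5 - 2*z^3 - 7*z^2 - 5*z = -2*z^3 - 6*z^2 - 6*z - 2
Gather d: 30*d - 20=30*d - 20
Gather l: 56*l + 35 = 56*l + 35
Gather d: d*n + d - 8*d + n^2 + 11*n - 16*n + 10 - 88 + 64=d*(n - 7) + n^2 - 5*n - 14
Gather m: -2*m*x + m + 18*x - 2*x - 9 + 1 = m*(1 - 2*x) + 16*x - 8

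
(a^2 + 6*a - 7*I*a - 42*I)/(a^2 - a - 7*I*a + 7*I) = (a + 6)/(a - 1)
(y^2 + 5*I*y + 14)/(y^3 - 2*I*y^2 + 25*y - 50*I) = (y + 7*I)/(y^2 + 25)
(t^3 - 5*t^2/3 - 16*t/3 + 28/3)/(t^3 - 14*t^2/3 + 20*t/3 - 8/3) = (3*t + 7)/(3*t - 2)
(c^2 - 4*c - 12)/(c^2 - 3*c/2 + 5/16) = 16*(c^2 - 4*c - 12)/(16*c^2 - 24*c + 5)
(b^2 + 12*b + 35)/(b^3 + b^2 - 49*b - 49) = (b + 5)/(b^2 - 6*b - 7)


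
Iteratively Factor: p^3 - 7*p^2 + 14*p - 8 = (p - 2)*(p^2 - 5*p + 4) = (p - 2)*(p - 1)*(p - 4)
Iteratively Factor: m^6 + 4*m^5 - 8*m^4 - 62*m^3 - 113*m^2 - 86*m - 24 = (m + 1)*(m^5 + 3*m^4 - 11*m^3 - 51*m^2 - 62*m - 24) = (m - 4)*(m + 1)*(m^4 + 7*m^3 + 17*m^2 + 17*m + 6) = (m - 4)*(m + 1)*(m + 2)*(m^3 + 5*m^2 + 7*m + 3) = (m - 4)*(m + 1)^2*(m + 2)*(m^2 + 4*m + 3) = (m - 4)*(m + 1)^2*(m + 2)*(m + 3)*(m + 1)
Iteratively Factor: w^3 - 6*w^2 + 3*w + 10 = (w - 2)*(w^2 - 4*w - 5) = (w - 2)*(w + 1)*(w - 5)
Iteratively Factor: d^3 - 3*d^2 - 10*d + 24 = (d + 3)*(d^2 - 6*d + 8) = (d - 2)*(d + 3)*(d - 4)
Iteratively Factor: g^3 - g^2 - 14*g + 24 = (g + 4)*(g^2 - 5*g + 6) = (g - 2)*(g + 4)*(g - 3)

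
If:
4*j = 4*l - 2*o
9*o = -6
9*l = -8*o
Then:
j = 25/27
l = 16/27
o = -2/3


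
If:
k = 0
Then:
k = 0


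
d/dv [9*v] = 9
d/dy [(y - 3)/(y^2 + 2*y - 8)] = (y^2 + 2*y - 2*(y - 3)*(y + 1) - 8)/(y^2 + 2*y - 8)^2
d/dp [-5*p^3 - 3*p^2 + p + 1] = -15*p^2 - 6*p + 1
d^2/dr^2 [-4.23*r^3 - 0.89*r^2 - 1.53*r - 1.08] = -25.38*r - 1.78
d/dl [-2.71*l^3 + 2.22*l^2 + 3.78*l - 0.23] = -8.13*l^2 + 4.44*l + 3.78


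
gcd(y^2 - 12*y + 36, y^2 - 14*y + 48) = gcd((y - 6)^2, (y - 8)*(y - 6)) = y - 6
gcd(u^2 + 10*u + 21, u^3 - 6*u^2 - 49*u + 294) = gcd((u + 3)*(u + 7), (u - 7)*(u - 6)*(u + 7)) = u + 7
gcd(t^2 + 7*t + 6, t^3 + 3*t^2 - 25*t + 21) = 1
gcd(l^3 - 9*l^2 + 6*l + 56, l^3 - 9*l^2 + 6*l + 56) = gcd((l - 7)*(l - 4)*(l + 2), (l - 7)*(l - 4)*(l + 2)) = l^3 - 9*l^2 + 6*l + 56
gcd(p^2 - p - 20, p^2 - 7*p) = 1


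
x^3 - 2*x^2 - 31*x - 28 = (x - 7)*(x + 1)*(x + 4)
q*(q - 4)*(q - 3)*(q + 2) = q^4 - 5*q^3 - 2*q^2 + 24*q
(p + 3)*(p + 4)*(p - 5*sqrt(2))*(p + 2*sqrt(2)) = p^4 - 3*sqrt(2)*p^3 + 7*p^3 - 21*sqrt(2)*p^2 - 8*p^2 - 140*p - 36*sqrt(2)*p - 240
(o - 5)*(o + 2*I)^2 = o^3 - 5*o^2 + 4*I*o^2 - 4*o - 20*I*o + 20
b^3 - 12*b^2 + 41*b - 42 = (b - 7)*(b - 3)*(b - 2)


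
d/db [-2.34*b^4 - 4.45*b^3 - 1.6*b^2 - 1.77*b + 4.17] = -9.36*b^3 - 13.35*b^2 - 3.2*b - 1.77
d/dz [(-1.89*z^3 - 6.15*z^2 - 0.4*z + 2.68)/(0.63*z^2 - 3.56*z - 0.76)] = (-1.1907*z^4 + 13.4568*z^3 + 26.4552*z^2 + 5.9712*z + 9.8448)/(0.3969*z^4 - 4.4856*z^3 + 11.716*z^2 + 5.4112*z + 0.5776)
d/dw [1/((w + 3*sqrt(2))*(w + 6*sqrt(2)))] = (-2*w - 9*sqrt(2))/(w^4 + 18*sqrt(2)*w^3 + 234*w^2 + 648*sqrt(2)*w + 1296)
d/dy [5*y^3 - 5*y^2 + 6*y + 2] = 15*y^2 - 10*y + 6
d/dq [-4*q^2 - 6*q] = -8*q - 6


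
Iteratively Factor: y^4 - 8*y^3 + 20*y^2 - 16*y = (y - 4)*(y^3 - 4*y^2 + 4*y) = (y - 4)*(y - 2)*(y^2 - 2*y) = y*(y - 4)*(y - 2)*(y - 2)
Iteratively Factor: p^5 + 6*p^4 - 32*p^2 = (p)*(p^4 + 6*p^3 - 32*p) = p*(p + 4)*(p^3 + 2*p^2 - 8*p) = p*(p + 4)^2*(p^2 - 2*p) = p^2*(p + 4)^2*(p - 2)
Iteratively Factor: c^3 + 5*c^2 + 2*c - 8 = (c + 4)*(c^2 + c - 2) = (c - 1)*(c + 4)*(c + 2)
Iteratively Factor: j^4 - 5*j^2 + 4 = (j - 2)*(j^3 + 2*j^2 - j - 2) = (j - 2)*(j + 2)*(j^2 - 1) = (j - 2)*(j + 1)*(j + 2)*(j - 1)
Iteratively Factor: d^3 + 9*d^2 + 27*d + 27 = (d + 3)*(d^2 + 6*d + 9) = (d + 3)^2*(d + 3)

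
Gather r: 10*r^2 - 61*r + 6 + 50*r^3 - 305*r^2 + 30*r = 50*r^3 - 295*r^2 - 31*r + 6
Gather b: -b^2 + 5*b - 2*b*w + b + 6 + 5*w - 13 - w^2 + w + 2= -b^2 + b*(6 - 2*w) - w^2 + 6*w - 5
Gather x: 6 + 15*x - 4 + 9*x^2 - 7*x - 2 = 9*x^2 + 8*x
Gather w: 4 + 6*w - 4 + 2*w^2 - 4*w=2*w^2 + 2*w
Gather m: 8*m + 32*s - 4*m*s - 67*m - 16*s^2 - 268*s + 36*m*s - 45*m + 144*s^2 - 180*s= m*(32*s - 104) + 128*s^2 - 416*s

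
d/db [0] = 0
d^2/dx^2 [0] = 0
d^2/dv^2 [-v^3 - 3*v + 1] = -6*v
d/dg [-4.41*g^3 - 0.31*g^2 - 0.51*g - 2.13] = -13.23*g^2 - 0.62*g - 0.51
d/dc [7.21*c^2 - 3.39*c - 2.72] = 14.42*c - 3.39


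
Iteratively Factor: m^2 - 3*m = (m)*(m - 3)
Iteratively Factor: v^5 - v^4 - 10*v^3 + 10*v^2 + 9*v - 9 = (v + 1)*(v^4 - 2*v^3 - 8*v^2 + 18*v - 9) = (v - 1)*(v + 1)*(v^3 - v^2 - 9*v + 9) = (v - 1)^2*(v + 1)*(v^2 - 9) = (v - 3)*(v - 1)^2*(v + 1)*(v + 3)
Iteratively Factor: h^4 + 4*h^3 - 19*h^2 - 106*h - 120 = (h + 2)*(h^3 + 2*h^2 - 23*h - 60) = (h + 2)*(h + 3)*(h^2 - h - 20) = (h - 5)*(h + 2)*(h + 3)*(h + 4)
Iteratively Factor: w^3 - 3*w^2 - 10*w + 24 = (w - 4)*(w^2 + w - 6) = (w - 4)*(w - 2)*(w + 3)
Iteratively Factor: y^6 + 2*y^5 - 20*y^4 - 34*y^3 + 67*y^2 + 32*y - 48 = (y - 4)*(y^5 + 6*y^4 + 4*y^3 - 18*y^2 - 5*y + 12) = (y - 4)*(y - 1)*(y^4 + 7*y^3 + 11*y^2 - 7*y - 12) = (y - 4)*(y - 1)^2*(y^3 + 8*y^2 + 19*y + 12) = (y - 4)*(y - 1)^2*(y + 1)*(y^2 + 7*y + 12) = (y - 4)*(y - 1)^2*(y + 1)*(y + 3)*(y + 4)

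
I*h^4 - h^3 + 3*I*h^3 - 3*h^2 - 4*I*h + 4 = (h + 2)^2*(h + I)*(I*h - I)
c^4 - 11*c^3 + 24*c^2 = c^2*(c - 8)*(c - 3)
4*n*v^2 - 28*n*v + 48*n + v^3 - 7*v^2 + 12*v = (4*n + v)*(v - 4)*(v - 3)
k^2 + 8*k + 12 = (k + 2)*(k + 6)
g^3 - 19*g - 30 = (g - 5)*(g + 2)*(g + 3)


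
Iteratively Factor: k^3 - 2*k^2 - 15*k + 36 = (k - 3)*(k^2 + k - 12) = (k - 3)*(k + 4)*(k - 3)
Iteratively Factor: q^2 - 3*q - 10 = (q + 2)*(q - 5)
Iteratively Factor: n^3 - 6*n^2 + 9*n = (n - 3)*(n^2 - 3*n) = (n - 3)^2*(n)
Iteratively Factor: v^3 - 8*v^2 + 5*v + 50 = (v - 5)*(v^2 - 3*v - 10) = (v - 5)^2*(v + 2)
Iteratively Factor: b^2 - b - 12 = (b - 4)*(b + 3)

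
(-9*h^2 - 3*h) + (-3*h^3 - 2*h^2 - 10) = -3*h^3 - 11*h^2 - 3*h - 10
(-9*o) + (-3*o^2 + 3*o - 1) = -3*o^2 - 6*o - 1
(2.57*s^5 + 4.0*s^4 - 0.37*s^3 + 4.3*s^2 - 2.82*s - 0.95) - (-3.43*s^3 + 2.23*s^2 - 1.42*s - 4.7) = 2.57*s^5 + 4.0*s^4 + 3.06*s^3 + 2.07*s^2 - 1.4*s + 3.75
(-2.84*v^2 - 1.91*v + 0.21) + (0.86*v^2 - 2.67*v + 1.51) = -1.98*v^2 - 4.58*v + 1.72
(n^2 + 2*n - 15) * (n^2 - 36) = n^4 + 2*n^3 - 51*n^2 - 72*n + 540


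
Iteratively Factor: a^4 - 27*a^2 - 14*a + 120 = (a + 3)*(a^3 - 3*a^2 - 18*a + 40) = (a - 5)*(a + 3)*(a^2 + 2*a - 8) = (a - 5)*(a + 3)*(a + 4)*(a - 2)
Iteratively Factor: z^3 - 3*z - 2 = (z - 2)*(z^2 + 2*z + 1) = (z - 2)*(z + 1)*(z + 1)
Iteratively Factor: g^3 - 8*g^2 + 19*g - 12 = (g - 4)*(g^2 - 4*g + 3) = (g - 4)*(g - 3)*(g - 1)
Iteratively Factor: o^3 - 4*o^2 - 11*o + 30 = (o - 2)*(o^2 - 2*o - 15) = (o - 5)*(o - 2)*(o + 3)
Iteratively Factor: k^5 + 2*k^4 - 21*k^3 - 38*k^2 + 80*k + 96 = (k - 4)*(k^4 + 6*k^3 + 3*k^2 - 26*k - 24) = (k - 4)*(k - 2)*(k^3 + 8*k^2 + 19*k + 12) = (k - 4)*(k - 2)*(k + 3)*(k^2 + 5*k + 4) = (k - 4)*(k - 2)*(k + 1)*(k + 3)*(k + 4)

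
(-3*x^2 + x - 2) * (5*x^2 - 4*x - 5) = -15*x^4 + 17*x^3 + x^2 + 3*x + 10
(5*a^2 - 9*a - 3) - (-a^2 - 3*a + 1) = 6*a^2 - 6*a - 4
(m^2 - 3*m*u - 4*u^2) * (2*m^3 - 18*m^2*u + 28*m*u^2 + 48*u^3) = 2*m^5 - 24*m^4*u + 74*m^3*u^2 + 36*m^2*u^3 - 256*m*u^4 - 192*u^5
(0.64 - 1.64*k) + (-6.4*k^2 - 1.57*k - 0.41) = -6.4*k^2 - 3.21*k + 0.23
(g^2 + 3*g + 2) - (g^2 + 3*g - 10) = 12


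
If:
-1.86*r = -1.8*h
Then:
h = 1.03333333333333*r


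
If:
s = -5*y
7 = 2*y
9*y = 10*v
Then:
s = -35/2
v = 63/20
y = 7/2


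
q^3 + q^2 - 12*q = q*(q - 3)*(q + 4)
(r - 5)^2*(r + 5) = r^3 - 5*r^2 - 25*r + 125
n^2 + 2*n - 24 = (n - 4)*(n + 6)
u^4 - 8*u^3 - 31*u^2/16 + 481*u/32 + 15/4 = (u - 8)*(u - 3/2)*(u + 1/4)*(u + 5/4)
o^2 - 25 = (o - 5)*(o + 5)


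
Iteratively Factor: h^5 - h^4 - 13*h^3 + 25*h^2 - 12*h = (h - 1)*(h^4 - 13*h^2 + 12*h) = (h - 3)*(h - 1)*(h^3 + 3*h^2 - 4*h) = h*(h - 3)*(h - 1)*(h^2 + 3*h - 4) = h*(h - 3)*(h - 1)^2*(h + 4)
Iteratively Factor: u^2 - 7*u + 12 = (u - 3)*(u - 4)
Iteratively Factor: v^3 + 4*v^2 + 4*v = (v + 2)*(v^2 + 2*v) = (v + 2)^2*(v)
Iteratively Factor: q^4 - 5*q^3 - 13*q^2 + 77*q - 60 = (q + 4)*(q^3 - 9*q^2 + 23*q - 15) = (q - 3)*(q + 4)*(q^2 - 6*q + 5) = (q - 3)*(q - 1)*(q + 4)*(q - 5)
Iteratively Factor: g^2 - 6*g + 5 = (g - 5)*(g - 1)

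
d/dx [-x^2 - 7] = -2*x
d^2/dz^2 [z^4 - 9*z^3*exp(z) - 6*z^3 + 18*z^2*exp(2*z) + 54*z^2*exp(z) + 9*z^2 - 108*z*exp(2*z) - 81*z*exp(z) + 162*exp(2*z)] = -9*z^3*exp(z) + 72*z^2*exp(2*z) + 12*z^2 - 288*z*exp(2*z) + 81*z*exp(z) - 36*z + 252*exp(2*z) - 54*exp(z) + 18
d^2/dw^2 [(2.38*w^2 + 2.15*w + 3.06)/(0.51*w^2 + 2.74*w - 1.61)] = (-5.533194*w^3 + 16.500744*w^2 + 36.248454*w + 82.27906)/(0.132651*w^6 + 2.138022*w^5 + 10.230345*w^4 + 7.07194*w^3 - 32.295795*w^2 + 21.307062*w - 4.173281)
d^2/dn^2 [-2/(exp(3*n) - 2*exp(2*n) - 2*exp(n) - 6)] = 2*(2*(-3*exp(2*n) + 4*exp(n) + 2)^2*exp(n) + (9*exp(2*n) - 8*exp(n) - 2)*(-exp(3*n) + 2*exp(2*n) + 2*exp(n) + 6))*exp(n)/(-exp(3*n) + 2*exp(2*n) + 2*exp(n) + 6)^3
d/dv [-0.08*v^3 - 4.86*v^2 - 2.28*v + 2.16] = -0.24*v^2 - 9.72*v - 2.28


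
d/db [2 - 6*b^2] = -12*b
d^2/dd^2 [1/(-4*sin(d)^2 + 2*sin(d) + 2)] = (16*sin(d)^3 + 10*sin(d)^2 - 5*sin(d) + 6)/(2*(sin(d) - 1)^2*(2*sin(d) + 1)^3)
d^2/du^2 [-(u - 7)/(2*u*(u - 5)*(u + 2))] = (-3*u^5 + 51*u^4 - 187*u^3 - 21*u^2 + 630*u + 700)/(u^3*(u^6 - 9*u^5 - 3*u^4 + 153*u^3 + 30*u^2 - 900*u - 1000))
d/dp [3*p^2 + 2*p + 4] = 6*p + 2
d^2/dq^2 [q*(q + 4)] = 2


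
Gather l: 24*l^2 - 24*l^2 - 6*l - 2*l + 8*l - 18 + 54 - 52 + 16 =0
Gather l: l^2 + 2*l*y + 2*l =l^2 + l*(2*y + 2)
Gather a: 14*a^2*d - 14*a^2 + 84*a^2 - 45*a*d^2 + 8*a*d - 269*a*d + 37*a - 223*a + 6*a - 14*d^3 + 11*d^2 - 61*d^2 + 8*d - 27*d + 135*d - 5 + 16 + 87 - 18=a^2*(14*d + 70) + a*(-45*d^2 - 261*d - 180) - 14*d^3 - 50*d^2 + 116*d + 80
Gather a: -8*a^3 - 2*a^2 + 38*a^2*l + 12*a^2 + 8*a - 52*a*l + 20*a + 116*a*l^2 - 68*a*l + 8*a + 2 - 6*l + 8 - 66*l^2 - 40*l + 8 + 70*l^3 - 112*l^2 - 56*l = -8*a^3 + a^2*(38*l + 10) + a*(116*l^2 - 120*l + 36) + 70*l^3 - 178*l^2 - 102*l + 18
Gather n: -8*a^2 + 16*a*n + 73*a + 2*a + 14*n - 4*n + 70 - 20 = -8*a^2 + 75*a + n*(16*a + 10) + 50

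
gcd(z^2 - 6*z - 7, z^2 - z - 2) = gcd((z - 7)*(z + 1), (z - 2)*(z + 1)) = z + 1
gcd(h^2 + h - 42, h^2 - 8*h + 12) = h - 6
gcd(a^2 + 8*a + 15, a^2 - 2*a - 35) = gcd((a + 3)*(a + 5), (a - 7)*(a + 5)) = a + 5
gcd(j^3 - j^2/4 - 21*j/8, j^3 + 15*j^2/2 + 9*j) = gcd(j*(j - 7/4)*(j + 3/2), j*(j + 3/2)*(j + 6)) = j^2 + 3*j/2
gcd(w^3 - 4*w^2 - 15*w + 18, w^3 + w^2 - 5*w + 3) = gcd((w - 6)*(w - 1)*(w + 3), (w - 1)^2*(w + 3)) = w^2 + 2*w - 3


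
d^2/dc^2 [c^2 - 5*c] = 2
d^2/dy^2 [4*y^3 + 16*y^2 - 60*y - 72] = 24*y + 32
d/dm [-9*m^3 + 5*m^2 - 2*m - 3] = -27*m^2 + 10*m - 2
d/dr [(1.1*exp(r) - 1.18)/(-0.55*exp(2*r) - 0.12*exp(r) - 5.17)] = (0.605*exp(2*r) - 1.298*exp(r) - 5.8286)*exp(r)/(0.3025*exp(4*r) + 0.132*exp(3*r) + 5.7014*exp(2*r) + 1.2408*exp(r) + 26.7289)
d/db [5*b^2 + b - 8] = 10*b + 1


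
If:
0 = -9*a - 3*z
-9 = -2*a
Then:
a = 9/2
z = -27/2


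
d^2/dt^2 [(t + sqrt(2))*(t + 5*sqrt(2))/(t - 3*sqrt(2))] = 128/(t^3 - 9*sqrt(2)*t^2 + 54*t - 54*sqrt(2))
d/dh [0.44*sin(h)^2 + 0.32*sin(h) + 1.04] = (0.88*sin(h) + 0.32)*cos(h)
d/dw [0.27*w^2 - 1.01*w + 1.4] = 0.54*w - 1.01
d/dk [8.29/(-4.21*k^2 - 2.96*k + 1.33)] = (69.8018*k + 24.5384)/(4.21*k^2 + 2.96*k - 1.33)^2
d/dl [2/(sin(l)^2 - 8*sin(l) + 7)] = 4*(4 - sin(l))*cos(l)/(sin(l)^2 - 8*sin(l) + 7)^2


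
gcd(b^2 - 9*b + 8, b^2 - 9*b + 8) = b^2 - 9*b + 8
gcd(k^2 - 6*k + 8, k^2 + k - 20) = k - 4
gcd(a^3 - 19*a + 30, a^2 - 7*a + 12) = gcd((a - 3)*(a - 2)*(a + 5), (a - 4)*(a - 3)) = a - 3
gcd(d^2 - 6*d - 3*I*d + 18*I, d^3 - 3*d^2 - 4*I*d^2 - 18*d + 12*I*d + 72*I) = d - 6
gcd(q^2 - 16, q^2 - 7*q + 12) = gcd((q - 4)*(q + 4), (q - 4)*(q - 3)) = q - 4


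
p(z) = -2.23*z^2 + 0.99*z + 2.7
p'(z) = 0.99 - 4.46*z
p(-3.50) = -28.08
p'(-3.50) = 16.60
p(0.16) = 2.80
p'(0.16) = 0.28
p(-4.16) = -40.01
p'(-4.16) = 19.54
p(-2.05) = -8.70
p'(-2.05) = 10.13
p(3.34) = -18.87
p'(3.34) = -13.91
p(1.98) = -4.08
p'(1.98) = -7.84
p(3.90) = -27.36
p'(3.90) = -16.40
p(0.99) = 1.49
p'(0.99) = -3.43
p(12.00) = -306.54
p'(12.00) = -52.53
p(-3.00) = -20.34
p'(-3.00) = 14.37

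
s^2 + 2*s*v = s*(s + 2*v)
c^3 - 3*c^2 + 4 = (c - 2)^2*(c + 1)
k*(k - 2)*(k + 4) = k^3 + 2*k^2 - 8*k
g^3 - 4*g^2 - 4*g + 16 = (g - 4)*(g - 2)*(g + 2)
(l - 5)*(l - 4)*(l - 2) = l^3 - 11*l^2 + 38*l - 40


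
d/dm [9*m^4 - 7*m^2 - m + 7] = 36*m^3 - 14*m - 1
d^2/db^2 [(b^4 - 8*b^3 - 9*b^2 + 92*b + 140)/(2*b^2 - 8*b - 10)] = (b^3 + 3*b^2 + 3*b - 7)/(b^3 + 3*b^2 + 3*b + 1)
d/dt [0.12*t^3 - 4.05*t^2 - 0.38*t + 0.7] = 0.36*t^2 - 8.1*t - 0.38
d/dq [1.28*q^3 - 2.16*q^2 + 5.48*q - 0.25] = 3.84*q^2 - 4.32*q + 5.48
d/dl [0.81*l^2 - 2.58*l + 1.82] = 1.62*l - 2.58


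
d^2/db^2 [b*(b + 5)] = 2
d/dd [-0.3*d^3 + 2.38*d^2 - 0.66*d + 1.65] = -0.9*d^2 + 4.76*d - 0.66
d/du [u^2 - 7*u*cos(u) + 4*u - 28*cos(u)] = 7*u*sin(u) + 2*u + 28*sin(u) - 7*cos(u) + 4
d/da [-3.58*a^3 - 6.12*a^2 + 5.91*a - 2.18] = -10.74*a^2 - 12.24*a + 5.91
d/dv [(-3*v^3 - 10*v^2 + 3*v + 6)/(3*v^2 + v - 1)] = (-9*v^4 - 6*v^3 - 10*v^2 - 16*v - 9)/(9*v^4 + 6*v^3 - 5*v^2 - 2*v + 1)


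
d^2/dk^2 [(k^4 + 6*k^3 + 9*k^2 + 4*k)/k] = 6*k + 12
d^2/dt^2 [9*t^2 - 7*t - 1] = 18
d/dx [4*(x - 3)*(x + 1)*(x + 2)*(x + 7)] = 16*x^3 + 84*x^2 - 56*x - 220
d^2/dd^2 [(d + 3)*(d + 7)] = 2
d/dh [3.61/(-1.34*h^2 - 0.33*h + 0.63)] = (9.6748*h + 1.1913)/(1.34*h^2 + 0.33*h - 0.63)^2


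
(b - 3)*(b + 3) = b^2 - 9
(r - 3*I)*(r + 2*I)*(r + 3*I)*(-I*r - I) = -I*r^4 + 2*r^3 - I*r^3 + 2*r^2 - 9*I*r^2 + 18*r - 9*I*r + 18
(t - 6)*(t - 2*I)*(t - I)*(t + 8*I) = t^4 - 6*t^3 + 5*I*t^3 + 22*t^2 - 30*I*t^2 - 132*t - 16*I*t + 96*I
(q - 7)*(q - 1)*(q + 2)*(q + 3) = q^4 - 3*q^3 - 27*q^2 - 13*q + 42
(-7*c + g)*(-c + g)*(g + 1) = 7*c^2*g + 7*c^2 - 8*c*g^2 - 8*c*g + g^3 + g^2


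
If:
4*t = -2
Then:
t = -1/2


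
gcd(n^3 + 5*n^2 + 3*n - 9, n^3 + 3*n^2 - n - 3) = n^2 + 2*n - 3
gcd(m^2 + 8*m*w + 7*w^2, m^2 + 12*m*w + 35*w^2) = m + 7*w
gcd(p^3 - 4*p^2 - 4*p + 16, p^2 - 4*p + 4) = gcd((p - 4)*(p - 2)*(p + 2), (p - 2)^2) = p - 2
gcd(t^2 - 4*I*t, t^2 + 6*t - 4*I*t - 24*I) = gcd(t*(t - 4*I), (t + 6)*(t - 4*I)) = t - 4*I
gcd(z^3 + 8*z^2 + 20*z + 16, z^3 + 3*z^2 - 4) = z^2 + 4*z + 4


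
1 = 1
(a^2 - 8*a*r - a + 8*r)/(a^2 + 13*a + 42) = (a^2 - 8*a*r - a + 8*r)/(a^2 + 13*a + 42)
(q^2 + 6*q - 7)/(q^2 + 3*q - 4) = (q + 7)/(q + 4)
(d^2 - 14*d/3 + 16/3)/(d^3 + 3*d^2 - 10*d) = (d - 8/3)/(d*(d + 5))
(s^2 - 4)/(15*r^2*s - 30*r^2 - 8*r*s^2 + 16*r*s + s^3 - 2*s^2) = (s + 2)/(15*r^2 - 8*r*s + s^2)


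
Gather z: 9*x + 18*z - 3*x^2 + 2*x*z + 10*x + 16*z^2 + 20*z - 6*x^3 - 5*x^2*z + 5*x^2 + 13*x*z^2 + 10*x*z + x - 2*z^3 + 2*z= -6*x^3 + 2*x^2 + 20*x - 2*z^3 + z^2*(13*x + 16) + z*(-5*x^2 + 12*x + 40)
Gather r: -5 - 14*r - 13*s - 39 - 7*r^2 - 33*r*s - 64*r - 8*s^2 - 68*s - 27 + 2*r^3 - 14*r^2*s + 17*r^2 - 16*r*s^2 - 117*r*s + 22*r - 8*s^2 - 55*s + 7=2*r^3 + r^2*(10 - 14*s) + r*(-16*s^2 - 150*s - 56) - 16*s^2 - 136*s - 64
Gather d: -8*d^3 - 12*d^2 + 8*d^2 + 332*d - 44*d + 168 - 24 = -8*d^3 - 4*d^2 + 288*d + 144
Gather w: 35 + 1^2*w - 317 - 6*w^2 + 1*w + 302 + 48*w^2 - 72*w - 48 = 42*w^2 - 70*w - 28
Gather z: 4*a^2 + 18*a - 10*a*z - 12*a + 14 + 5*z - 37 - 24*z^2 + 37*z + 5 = 4*a^2 + 6*a - 24*z^2 + z*(42 - 10*a) - 18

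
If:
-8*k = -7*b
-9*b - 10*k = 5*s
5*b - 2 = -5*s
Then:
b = -8/51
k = -7/51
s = 142/255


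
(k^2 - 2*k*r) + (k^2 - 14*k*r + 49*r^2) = 2*k^2 - 16*k*r + 49*r^2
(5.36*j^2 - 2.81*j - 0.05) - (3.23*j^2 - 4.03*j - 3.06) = 2.13*j^2 + 1.22*j + 3.01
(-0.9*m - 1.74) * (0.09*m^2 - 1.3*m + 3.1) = -0.081*m^3 + 1.0134*m^2 - 0.528*m - 5.394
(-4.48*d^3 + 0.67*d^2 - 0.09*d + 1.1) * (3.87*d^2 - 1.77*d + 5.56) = -17.3376*d^5 + 10.5225*d^4 - 26.443*d^3 + 8.1415*d^2 - 2.4474*d + 6.116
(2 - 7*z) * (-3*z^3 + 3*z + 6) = 21*z^4 - 6*z^3 - 21*z^2 - 36*z + 12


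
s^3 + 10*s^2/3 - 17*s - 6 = (s - 3)*(s + 1/3)*(s + 6)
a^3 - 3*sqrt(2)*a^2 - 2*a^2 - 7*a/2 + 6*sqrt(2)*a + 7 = (a - 2)*(a - 7*sqrt(2)/2)*(a + sqrt(2)/2)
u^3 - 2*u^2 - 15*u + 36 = (u - 3)^2*(u + 4)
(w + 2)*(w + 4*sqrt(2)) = w^2 + 2*w + 4*sqrt(2)*w + 8*sqrt(2)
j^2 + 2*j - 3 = (j - 1)*(j + 3)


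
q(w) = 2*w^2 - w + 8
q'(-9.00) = -37.00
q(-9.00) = 179.00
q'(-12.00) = -49.00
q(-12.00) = 308.00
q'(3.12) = 11.48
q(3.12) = 24.35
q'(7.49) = 28.96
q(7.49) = 112.71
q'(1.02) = 3.08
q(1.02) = 9.06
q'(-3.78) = -16.12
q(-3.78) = 40.36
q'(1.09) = 3.36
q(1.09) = 9.29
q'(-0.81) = -4.24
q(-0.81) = 10.12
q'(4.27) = 16.08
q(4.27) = 40.20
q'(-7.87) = -32.48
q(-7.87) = 139.74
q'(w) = 4*w - 1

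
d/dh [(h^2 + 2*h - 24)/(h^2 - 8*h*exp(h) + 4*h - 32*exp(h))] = 2*((h + 1)*(h^2 - 8*h*exp(h) + 4*h - 32*exp(h)) + (h^2 + 2*h - 24)*(4*h*exp(h) - h + 20*exp(h) - 2))/(h^2 - 8*h*exp(h) + 4*h - 32*exp(h))^2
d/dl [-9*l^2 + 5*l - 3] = 5 - 18*l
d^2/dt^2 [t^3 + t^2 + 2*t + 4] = 6*t + 2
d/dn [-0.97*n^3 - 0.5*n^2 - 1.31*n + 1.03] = -2.91*n^2 - 1.0*n - 1.31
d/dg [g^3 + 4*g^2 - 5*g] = 3*g^2 + 8*g - 5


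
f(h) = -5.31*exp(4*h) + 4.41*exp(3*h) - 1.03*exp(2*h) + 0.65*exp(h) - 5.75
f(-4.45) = -5.74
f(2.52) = -118392.09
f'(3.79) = -80338675.39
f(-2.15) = -5.68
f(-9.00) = -5.75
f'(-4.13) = 0.01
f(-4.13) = -5.74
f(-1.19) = -5.57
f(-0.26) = -5.72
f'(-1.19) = 0.20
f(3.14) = -1459133.94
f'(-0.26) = -2.17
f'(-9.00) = 0.00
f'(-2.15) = 0.06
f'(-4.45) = 0.01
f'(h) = -21.24*exp(4*h) + 13.23*exp(3*h) - 2.06*exp(2*h) + 0.65*exp(h)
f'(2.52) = -481717.91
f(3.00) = -828901.57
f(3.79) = -19990094.96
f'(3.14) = -5889844.90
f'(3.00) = -3350525.98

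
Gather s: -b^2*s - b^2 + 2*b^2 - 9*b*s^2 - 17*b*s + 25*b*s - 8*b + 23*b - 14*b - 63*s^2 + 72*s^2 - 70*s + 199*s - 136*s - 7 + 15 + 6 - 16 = b^2 + b + s^2*(9 - 9*b) + s*(-b^2 + 8*b - 7) - 2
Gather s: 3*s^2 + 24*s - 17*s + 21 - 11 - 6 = 3*s^2 + 7*s + 4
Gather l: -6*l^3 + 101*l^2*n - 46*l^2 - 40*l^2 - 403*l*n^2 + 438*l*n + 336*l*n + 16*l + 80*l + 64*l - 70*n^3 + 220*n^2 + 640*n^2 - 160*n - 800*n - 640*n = -6*l^3 + l^2*(101*n - 86) + l*(-403*n^2 + 774*n + 160) - 70*n^3 + 860*n^2 - 1600*n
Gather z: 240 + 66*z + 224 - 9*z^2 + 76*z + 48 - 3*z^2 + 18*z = -12*z^2 + 160*z + 512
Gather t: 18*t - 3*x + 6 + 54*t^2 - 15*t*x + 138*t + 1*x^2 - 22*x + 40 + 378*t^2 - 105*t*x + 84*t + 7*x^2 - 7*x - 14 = 432*t^2 + t*(240 - 120*x) + 8*x^2 - 32*x + 32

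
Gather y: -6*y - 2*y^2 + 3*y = -2*y^2 - 3*y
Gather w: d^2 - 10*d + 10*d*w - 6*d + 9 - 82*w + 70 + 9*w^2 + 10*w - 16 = d^2 - 16*d + 9*w^2 + w*(10*d - 72) + 63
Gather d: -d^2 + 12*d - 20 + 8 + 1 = -d^2 + 12*d - 11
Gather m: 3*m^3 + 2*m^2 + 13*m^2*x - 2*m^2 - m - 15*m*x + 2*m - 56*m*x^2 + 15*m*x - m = 3*m^3 + 13*m^2*x - 56*m*x^2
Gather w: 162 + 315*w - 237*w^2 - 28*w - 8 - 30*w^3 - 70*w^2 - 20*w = -30*w^3 - 307*w^2 + 267*w + 154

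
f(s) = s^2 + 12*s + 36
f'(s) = 2*s + 12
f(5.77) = 138.53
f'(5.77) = 23.54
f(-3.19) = 7.90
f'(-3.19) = 5.62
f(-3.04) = 8.76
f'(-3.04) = 5.92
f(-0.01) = 35.88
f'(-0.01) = 11.98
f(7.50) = 182.25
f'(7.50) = 27.00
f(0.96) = 48.44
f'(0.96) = 13.92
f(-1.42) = 20.98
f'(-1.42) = 9.16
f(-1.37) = 21.44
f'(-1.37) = 9.26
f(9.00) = 225.00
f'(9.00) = 30.00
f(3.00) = 81.00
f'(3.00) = 18.00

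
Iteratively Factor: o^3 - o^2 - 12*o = (o - 4)*(o^2 + 3*o) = (o - 4)*(o + 3)*(o)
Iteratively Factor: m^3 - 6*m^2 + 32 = (m + 2)*(m^2 - 8*m + 16) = (m - 4)*(m + 2)*(m - 4)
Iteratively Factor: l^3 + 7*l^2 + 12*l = (l + 4)*(l^2 + 3*l) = l*(l + 4)*(l + 3)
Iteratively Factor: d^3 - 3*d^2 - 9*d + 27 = (d + 3)*(d^2 - 6*d + 9) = (d - 3)*(d + 3)*(d - 3)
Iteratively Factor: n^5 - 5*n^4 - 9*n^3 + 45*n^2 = (n - 3)*(n^4 - 2*n^3 - 15*n^2) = n*(n - 3)*(n^3 - 2*n^2 - 15*n) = n*(n - 5)*(n - 3)*(n^2 + 3*n) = n^2*(n - 5)*(n - 3)*(n + 3)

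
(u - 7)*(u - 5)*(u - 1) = u^3 - 13*u^2 + 47*u - 35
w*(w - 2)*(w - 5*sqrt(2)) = w^3 - 5*sqrt(2)*w^2 - 2*w^2 + 10*sqrt(2)*w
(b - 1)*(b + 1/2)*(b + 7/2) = b^3 + 3*b^2 - 9*b/4 - 7/4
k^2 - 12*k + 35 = (k - 7)*(k - 5)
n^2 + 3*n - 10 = (n - 2)*(n + 5)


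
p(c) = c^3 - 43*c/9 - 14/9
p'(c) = 3*c^2 - 43/9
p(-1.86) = 0.90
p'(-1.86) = 5.60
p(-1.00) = 2.22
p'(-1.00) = -1.78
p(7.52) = 387.77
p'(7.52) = 164.87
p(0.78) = -4.81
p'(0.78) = -2.95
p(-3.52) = -28.35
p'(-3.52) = 32.39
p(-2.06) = -0.46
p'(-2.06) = 7.95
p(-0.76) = 1.64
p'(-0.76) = -3.04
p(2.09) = -2.41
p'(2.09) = 8.33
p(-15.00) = -3304.89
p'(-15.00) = 670.22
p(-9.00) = -687.56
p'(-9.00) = 238.22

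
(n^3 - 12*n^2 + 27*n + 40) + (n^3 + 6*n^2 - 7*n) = 2*n^3 - 6*n^2 + 20*n + 40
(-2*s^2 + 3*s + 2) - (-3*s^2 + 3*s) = s^2 + 2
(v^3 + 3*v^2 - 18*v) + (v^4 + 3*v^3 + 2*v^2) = v^4 + 4*v^3 + 5*v^2 - 18*v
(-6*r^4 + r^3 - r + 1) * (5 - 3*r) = 18*r^5 - 33*r^4 + 5*r^3 + 3*r^2 - 8*r + 5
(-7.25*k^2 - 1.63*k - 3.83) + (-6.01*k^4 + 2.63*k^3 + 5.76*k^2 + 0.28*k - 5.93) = -6.01*k^4 + 2.63*k^3 - 1.49*k^2 - 1.35*k - 9.76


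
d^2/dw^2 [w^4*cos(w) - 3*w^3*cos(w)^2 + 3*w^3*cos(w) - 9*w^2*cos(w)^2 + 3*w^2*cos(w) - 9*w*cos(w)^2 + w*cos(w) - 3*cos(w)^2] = -w^4*cos(w) - 8*w^3*sin(w) - 3*w^3*cos(w) + 6*w^3*cos(2*w) - 18*w^2*sin(w) + 18*w^2*sin(2*w) + 9*w^2*cos(w) + 18*w^2*cos(2*w) - 12*w*sin(w) + 36*w*sin(2*w) + 17*w*cos(w) + 9*w*cos(2*w) - 9*w - 2*sin(w) + 18*sin(2*w) + 6*cos(w) - 3*cos(2*w) - 9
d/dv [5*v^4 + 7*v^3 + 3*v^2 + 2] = v*(20*v^2 + 21*v + 6)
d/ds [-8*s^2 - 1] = -16*s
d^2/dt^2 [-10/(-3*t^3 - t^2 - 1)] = 20*(t^2*(9*t + 2)^2 - (9*t + 1)*(3*t^3 + t^2 + 1))/(3*t^3 + t^2 + 1)^3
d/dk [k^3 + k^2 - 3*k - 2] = 3*k^2 + 2*k - 3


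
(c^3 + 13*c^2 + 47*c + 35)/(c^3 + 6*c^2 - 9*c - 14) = (c + 5)/(c - 2)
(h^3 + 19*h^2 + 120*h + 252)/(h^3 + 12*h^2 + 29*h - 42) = (h + 6)/(h - 1)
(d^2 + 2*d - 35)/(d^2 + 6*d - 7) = (d - 5)/(d - 1)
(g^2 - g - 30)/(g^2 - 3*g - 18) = (g + 5)/(g + 3)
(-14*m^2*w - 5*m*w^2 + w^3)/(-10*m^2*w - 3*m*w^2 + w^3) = (-7*m + w)/(-5*m + w)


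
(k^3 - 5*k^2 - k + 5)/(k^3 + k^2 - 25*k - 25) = (k - 1)/(k + 5)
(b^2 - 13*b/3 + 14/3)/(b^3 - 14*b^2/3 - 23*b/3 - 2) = (-3*b^2 + 13*b - 14)/(-3*b^3 + 14*b^2 + 23*b + 6)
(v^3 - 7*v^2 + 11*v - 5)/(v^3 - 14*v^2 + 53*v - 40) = (v - 1)/(v - 8)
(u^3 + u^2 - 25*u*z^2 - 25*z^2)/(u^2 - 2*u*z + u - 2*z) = (-u^2 + 25*z^2)/(-u + 2*z)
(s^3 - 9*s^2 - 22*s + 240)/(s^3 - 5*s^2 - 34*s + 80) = (s - 6)/(s - 2)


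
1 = 1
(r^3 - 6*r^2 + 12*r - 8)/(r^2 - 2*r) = r - 4 + 4/r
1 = 1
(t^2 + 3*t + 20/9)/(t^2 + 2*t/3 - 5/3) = (t + 4/3)/(t - 1)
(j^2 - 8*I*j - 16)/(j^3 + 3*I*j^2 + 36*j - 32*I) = (j - 4*I)/(j^2 + 7*I*j + 8)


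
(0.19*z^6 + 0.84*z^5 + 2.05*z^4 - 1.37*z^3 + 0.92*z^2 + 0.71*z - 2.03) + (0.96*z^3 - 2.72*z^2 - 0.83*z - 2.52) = 0.19*z^6 + 0.84*z^5 + 2.05*z^4 - 0.41*z^3 - 1.8*z^2 - 0.12*z - 4.55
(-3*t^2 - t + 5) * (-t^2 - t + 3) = 3*t^4 + 4*t^3 - 13*t^2 - 8*t + 15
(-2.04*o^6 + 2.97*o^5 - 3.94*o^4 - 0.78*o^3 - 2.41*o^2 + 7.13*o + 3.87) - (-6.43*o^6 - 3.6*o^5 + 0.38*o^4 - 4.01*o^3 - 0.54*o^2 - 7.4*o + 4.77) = 4.39*o^6 + 6.57*o^5 - 4.32*o^4 + 3.23*o^3 - 1.87*o^2 + 14.53*o - 0.899999999999999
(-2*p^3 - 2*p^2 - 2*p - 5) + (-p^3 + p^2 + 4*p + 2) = -3*p^3 - p^2 + 2*p - 3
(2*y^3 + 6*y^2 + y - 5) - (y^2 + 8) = 2*y^3 + 5*y^2 + y - 13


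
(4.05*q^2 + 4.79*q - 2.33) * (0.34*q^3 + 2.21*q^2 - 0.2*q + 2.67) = 1.377*q^5 + 10.5791*q^4 + 8.9837*q^3 + 4.7062*q^2 + 13.2553*q - 6.2211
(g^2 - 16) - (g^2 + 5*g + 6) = -5*g - 22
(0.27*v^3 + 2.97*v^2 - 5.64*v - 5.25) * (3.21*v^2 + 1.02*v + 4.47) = 0.8667*v^5 + 9.8091*v^4 - 13.8681*v^3 - 9.3294*v^2 - 30.5658*v - 23.4675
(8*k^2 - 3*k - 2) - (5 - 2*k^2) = 10*k^2 - 3*k - 7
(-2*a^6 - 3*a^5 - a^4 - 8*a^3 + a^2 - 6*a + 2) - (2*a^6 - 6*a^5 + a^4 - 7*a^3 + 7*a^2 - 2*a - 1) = -4*a^6 + 3*a^5 - 2*a^4 - a^3 - 6*a^2 - 4*a + 3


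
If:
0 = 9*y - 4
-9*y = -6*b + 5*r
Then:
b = 5*r/6 + 2/3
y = 4/9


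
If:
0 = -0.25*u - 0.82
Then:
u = -3.28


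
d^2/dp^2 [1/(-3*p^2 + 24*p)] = 2*(p*(p - 8) - 4*(p - 4)^2)/(3*p^3*(p - 8)^3)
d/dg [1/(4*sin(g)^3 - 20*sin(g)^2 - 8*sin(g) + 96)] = (-3*sin(g)^2 + 10*sin(g) + 2)*cos(g)/(4*(sin(g)^3 - 5*sin(g)^2 - 2*sin(g) + 24)^2)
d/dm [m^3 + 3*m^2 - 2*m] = 3*m^2 + 6*m - 2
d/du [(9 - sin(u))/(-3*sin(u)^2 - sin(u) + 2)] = (-3*sin(u)^2 + 54*sin(u) + 7)*cos(u)/(3*sin(u)^2 + sin(u) - 2)^2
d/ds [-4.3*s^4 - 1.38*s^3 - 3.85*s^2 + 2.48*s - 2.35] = -17.2*s^3 - 4.14*s^2 - 7.7*s + 2.48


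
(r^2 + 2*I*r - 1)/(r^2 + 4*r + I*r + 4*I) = (r + I)/(r + 4)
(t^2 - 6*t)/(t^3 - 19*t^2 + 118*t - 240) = t/(t^2 - 13*t + 40)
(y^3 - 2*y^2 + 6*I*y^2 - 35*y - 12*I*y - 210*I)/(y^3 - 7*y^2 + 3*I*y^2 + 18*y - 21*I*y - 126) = (y + 5)/(y - 3*I)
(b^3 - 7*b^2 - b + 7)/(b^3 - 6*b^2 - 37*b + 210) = (b^2 - 1)/(b^2 + b - 30)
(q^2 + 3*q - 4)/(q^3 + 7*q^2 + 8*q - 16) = 1/(q + 4)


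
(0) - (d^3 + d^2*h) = -d^3 - d^2*h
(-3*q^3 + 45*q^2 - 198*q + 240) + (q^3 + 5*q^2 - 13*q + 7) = -2*q^3 + 50*q^2 - 211*q + 247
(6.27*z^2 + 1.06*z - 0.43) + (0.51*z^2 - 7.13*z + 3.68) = 6.78*z^2 - 6.07*z + 3.25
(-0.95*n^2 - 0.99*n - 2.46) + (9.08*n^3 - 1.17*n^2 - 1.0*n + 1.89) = 9.08*n^3 - 2.12*n^2 - 1.99*n - 0.57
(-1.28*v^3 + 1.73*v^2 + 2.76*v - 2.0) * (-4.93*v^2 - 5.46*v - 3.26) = 6.3104*v^5 - 1.5401*v^4 - 18.8798*v^3 - 10.8494*v^2 + 1.9224*v + 6.52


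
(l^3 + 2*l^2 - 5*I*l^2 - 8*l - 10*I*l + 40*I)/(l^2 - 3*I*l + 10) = (l^2 + 2*l - 8)/(l + 2*I)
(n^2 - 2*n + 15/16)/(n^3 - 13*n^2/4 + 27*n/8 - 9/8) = (4*n - 5)/(2*(2*n^2 - 5*n + 3))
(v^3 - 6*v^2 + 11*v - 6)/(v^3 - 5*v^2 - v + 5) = (v^2 - 5*v + 6)/(v^2 - 4*v - 5)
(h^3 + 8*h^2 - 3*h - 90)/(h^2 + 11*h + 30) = h - 3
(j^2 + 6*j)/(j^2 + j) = (j + 6)/(j + 1)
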